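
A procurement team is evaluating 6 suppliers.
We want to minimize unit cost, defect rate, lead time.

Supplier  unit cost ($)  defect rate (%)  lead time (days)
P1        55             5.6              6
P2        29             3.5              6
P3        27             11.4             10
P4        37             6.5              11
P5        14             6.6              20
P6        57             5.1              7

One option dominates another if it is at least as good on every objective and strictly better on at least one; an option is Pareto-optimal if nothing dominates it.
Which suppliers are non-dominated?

P1: dominated by P2 (unit cost 29≤55, defect rate 3.5≤5.6, lead time 6≤6).
P2: not dominated (best defect rate).
P3: not dominated.
P4: dominated by P2 (unit cost 29≤37, defect rate 3.5≤6.5, lead time 6≤11).
P5: not dominated (best unit cost).
P6: dominated by P2 (unit cost 29≤57, defect rate 3.5≤5.1, lead time 6≤7).

P2, P3, P5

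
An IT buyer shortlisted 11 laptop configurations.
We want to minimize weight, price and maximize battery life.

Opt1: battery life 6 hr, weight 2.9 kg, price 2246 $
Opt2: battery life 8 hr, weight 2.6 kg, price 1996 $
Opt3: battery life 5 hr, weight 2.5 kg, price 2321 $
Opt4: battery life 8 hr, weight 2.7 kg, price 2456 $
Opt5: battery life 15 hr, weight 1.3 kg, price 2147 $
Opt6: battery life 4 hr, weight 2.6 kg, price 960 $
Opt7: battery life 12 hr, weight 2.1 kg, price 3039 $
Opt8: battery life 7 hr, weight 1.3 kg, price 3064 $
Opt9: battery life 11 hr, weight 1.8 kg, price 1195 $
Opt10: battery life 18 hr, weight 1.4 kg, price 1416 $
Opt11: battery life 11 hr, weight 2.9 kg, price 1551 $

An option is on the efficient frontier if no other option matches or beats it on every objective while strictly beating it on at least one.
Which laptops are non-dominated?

Opt1: dominated by Opt2 (battery life 8≥6, weight 2.6≤2.9, price 1996≤2246).
Opt2: dominated by Opt9 (battery life 11≥8, weight 1.8≤2.6, price 1195≤1996).
Opt3: dominated by Opt5 (battery life 15≥5, weight 1.3≤2.5, price 2147≤2321).
Opt4: dominated by Opt2 (battery life 8≥8, weight 2.6≤2.7, price 1996≤2456).
Opt5: not dominated.
Opt6: not dominated (best price).
Opt7: dominated by Opt5 (battery life 15≥12, weight 1.3≤2.1, price 2147≤3039).
Opt8: dominated by Opt5 (battery life 15≥7, weight 1.3≤1.3, price 2147≤3064).
Opt9: not dominated.
Opt10: not dominated (best battery life).
Opt11: dominated by Opt9 (battery life 11≥11, weight 1.8≤2.9, price 1195≤1551).

Opt5, Opt6, Opt9, Opt10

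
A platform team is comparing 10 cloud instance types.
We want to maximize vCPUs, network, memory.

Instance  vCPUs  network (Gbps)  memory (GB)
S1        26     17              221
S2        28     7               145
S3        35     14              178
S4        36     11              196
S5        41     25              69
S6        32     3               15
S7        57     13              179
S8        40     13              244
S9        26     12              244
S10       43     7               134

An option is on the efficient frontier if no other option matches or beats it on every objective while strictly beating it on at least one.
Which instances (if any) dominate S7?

S1: worse on vCPUs (26 vs 57).
S2: worse on vCPUs (28 vs 57).
S3: worse on vCPUs (35 vs 57).
S4: worse on vCPUs (36 vs 57).
S5: worse on vCPUs (41 vs 57).
S6: worse on vCPUs (32 vs 57).
S8: worse on vCPUs (40 vs 57).
S9: worse on vCPUs (26 vs 57).
S10: worse on vCPUs (43 vs 57).
No option dominates S7.

none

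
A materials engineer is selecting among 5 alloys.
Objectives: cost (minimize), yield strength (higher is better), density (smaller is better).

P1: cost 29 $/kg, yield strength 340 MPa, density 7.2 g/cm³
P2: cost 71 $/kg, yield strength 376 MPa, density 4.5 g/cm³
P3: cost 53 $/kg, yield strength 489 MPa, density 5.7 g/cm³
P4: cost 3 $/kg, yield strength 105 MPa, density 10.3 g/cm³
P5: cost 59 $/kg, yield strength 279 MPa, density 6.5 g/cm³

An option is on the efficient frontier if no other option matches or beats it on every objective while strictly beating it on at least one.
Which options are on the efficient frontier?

P1, P2, P3, P4

P1: not dominated.
P2: not dominated (best density).
P3: not dominated (best yield strength).
P4: not dominated (best cost).
P5: dominated by P3 (cost 53≤59, yield strength 489≥279, density 5.7≤6.5).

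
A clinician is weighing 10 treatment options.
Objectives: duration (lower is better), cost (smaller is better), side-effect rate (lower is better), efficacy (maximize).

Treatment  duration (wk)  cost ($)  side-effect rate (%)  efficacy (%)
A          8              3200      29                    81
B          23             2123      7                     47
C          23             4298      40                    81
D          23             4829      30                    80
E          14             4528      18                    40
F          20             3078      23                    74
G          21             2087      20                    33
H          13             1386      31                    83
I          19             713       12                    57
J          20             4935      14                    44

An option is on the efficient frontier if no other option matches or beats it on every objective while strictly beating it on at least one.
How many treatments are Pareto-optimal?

A: not dominated (best duration).
B: not dominated (best side-effect rate).
C: dominated by A (duration 8≤23, cost 3200≤4298, side-effect rate 29≤40, efficacy 81≥81).
D: dominated by A (duration 8≤23, cost 3200≤4829, side-effect rate 29≤30, efficacy 81≥80).
E: not dominated.
F: not dominated.
G: dominated by I (duration 19≤21, cost 713≤2087, side-effect rate 12≤20, efficacy 57≥33).
H: not dominated (best efficacy).
I: not dominated (best cost).
J: dominated by I (duration 19≤20, cost 713≤4935, side-effect rate 12≤14, efficacy 57≥44).
Pareto-optimal: A, B, E, F, H, I → 6.

6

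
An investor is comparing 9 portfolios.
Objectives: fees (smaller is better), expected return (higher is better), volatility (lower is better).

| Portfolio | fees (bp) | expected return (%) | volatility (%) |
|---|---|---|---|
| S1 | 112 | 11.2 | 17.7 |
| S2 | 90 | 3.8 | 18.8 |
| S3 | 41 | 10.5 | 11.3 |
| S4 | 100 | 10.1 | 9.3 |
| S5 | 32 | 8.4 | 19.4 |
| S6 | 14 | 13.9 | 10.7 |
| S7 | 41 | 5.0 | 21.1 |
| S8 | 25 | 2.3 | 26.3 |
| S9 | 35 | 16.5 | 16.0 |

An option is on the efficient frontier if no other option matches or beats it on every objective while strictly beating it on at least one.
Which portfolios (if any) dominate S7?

S3: fees 41≤41, expected return 10.5≥5.0, volatility 11.3≤21.1 — dominates S7.
S5: fees 32≤41, expected return 8.4≥5.0, volatility 19.4≤21.1 — dominates S7.
S6: fees 14≤41, expected return 13.9≥5.0, volatility 10.7≤21.1 — dominates S7.
S9: fees 35≤41, expected return 16.5≥5.0, volatility 16.0≤21.1 — dominates S7.
Others (S1, S2, S4, S8) are each worse than S7 on at least one objective.

S3, S5, S6, S9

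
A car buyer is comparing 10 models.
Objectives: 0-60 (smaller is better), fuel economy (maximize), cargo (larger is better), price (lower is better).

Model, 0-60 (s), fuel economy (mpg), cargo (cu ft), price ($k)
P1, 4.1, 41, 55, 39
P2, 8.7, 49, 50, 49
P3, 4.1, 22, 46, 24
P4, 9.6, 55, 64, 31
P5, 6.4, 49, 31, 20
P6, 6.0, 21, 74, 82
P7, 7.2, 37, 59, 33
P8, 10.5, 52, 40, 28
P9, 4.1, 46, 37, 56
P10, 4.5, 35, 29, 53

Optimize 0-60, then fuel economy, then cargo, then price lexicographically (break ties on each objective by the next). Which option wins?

P9

First minimize 0-60: best is 4.1, kept {P1, P3, P9}.
Then maximize fuel economy: best is 46, kept {P9}.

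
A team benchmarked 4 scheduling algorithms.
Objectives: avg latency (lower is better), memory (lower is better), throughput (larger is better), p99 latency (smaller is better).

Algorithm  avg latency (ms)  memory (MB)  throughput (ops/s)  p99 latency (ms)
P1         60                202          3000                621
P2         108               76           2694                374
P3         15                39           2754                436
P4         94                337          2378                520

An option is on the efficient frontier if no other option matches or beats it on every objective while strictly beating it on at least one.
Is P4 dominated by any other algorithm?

P3 vs P4: avg latency 15≤94, memory 39≤337, throughput 2754≥2378, p99 latency 436≤520 — P3 is at least as good on every objective and strictly better on at least one, so P3 dominates P4.

Yes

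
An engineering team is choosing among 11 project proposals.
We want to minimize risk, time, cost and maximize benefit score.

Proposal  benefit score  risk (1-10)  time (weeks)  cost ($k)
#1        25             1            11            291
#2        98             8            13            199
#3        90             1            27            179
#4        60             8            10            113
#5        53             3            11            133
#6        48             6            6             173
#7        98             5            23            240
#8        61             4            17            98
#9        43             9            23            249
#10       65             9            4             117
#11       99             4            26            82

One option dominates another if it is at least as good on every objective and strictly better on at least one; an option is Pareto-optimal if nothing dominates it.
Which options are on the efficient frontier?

#1, #2, #3, #4, #5, #6, #7, #8, #10, #11

#1: not dominated.
#2: not dominated.
#3: not dominated.
#4: not dominated.
#5: not dominated.
#6: not dominated.
#7: not dominated.
#8: not dominated.
#9: dominated by #2 (benefit score 98≥43, risk 8≤9, time 13≤23, cost 199≤249).
#10: not dominated (best time).
#11: not dominated (best benefit score).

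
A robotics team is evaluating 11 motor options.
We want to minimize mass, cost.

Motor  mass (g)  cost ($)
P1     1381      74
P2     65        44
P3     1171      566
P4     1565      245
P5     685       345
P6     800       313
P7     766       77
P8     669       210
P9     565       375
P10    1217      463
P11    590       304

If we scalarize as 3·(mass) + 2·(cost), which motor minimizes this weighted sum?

P1: 3·1381 + 2·74 = 4291
P2: 3·65 + 2·44 = 283
P3: 3·1171 + 2·566 = 4645
P4: 3·1565 + 2·245 = 5185
P5: 3·685 + 2·345 = 2745
P6: 3·800 + 2·313 = 3026
P7: 3·766 + 2·77 = 2452
P8: 3·669 + 2·210 = 2427
P9: 3·565 + 2·375 = 2445
P10: 3·1217 + 2·463 = 4577
P11: 3·590 + 2·304 = 2378
Lowest: P2 at 283.

P2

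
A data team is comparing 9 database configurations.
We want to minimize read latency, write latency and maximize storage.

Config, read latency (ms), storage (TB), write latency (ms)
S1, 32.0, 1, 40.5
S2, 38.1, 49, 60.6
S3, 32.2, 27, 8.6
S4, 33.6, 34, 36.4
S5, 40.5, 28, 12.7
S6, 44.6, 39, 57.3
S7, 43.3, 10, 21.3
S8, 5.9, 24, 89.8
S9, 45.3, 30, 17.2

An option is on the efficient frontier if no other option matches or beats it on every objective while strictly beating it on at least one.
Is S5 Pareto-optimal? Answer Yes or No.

Yes

S1: worse on storage (1 vs 28).
S2: worse on write latency (60.6 vs 12.7).
S3: worse on storage (27 vs 28).
S4: worse on write latency (36.4 vs 12.7).
S6: worse on read latency (44.6 vs 40.5).
S7: worse on read latency (43.3 vs 40.5).
S8: worse on storage (24 vs 28).
S9: worse on read latency (45.3 vs 40.5).
No option is at least as good as S5 on every objective and strictly better on one.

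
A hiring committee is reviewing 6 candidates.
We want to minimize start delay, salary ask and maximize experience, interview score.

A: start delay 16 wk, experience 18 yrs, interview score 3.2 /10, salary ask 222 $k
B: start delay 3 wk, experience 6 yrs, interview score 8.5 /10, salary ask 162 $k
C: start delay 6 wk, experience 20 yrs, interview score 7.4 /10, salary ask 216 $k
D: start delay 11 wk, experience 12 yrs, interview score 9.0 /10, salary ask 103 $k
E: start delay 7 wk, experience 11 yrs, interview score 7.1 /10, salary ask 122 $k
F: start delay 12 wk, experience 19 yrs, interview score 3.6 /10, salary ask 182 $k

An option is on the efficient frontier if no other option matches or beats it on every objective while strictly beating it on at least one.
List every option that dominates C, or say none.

none

A: worse on start delay (16 vs 6).
B: worse on experience (6 vs 20).
D: worse on start delay (11 vs 6).
E: worse on start delay (7 vs 6).
F: worse on start delay (12 vs 6).
No option dominates C.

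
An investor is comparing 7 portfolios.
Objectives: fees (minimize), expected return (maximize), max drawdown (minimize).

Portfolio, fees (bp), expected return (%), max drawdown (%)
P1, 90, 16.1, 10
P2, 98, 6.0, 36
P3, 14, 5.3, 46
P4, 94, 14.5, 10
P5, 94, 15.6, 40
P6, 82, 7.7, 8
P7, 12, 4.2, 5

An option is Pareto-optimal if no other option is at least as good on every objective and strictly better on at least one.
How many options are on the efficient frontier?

P1: not dominated (best expected return).
P2: dominated by P1 (fees 90≤98, expected return 16.1≥6.0, max drawdown 10≤36).
P3: not dominated.
P4: dominated by P1 (fees 90≤94, expected return 16.1≥14.5, max drawdown 10≤10).
P5: dominated by P1 (fees 90≤94, expected return 16.1≥15.6, max drawdown 10≤40).
P6: not dominated.
P7: not dominated (best fees).
Pareto-optimal: P1, P3, P6, P7 → 4.

4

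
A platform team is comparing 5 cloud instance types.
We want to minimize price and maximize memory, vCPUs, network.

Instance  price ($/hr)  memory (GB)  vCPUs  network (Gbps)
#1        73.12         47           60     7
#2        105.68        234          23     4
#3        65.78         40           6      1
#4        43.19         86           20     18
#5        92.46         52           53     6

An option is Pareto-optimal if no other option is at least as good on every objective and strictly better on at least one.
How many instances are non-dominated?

#1: not dominated (best vCPUs).
#2: not dominated (best memory).
#3: dominated by #4 (price 43.19≤65.78, memory 86≥40, vCPUs 20≥6, network 18≥1).
#4: not dominated (best price).
#5: not dominated.
Pareto-optimal: #1, #2, #4, #5 → 4.

4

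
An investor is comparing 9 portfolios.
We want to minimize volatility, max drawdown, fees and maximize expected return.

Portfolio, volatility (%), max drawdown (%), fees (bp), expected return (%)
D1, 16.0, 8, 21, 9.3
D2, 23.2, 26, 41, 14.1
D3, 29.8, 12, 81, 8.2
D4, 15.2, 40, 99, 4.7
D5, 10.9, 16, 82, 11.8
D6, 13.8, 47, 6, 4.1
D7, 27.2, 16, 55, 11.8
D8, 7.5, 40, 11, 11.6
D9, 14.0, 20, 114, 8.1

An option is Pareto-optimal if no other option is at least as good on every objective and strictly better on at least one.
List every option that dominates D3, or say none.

D1: volatility 16.0≤29.8, max drawdown 8≤12, fees 21≤81, expected return 9.3≥8.2 — dominates D3.
Others (D2, D4, D5, D6, D7, D8, D9) are each worse than D3 on at least one objective.

D1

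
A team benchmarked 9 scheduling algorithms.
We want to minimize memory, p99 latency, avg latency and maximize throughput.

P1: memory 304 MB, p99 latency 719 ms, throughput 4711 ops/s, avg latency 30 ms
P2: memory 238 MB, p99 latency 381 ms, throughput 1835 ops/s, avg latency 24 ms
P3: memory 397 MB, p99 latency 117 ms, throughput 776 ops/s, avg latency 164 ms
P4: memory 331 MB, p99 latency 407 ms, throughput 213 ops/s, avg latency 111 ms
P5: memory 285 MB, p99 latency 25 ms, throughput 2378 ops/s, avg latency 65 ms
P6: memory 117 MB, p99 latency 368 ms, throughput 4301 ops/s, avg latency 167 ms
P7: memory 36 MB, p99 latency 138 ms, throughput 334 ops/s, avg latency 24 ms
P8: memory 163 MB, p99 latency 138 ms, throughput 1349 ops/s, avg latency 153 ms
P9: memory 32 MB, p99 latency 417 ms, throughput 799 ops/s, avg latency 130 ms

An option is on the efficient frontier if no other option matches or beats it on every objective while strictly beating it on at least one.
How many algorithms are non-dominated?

P1: not dominated (best throughput).
P2: not dominated.
P3: dominated by P5 (memory 285≤397, p99 latency 25≤117, throughput 2378≥776, avg latency 65≤164).
P4: dominated by P2 (memory 238≤331, p99 latency 381≤407, throughput 1835≥213, avg latency 24≤111).
P5: not dominated (best p99 latency).
P6: not dominated.
P7: not dominated.
P8: not dominated.
P9: not dominated (best memory).
Pareto-optimal: P1, P2, P5, P6, P7, P8, P9 → 7.

7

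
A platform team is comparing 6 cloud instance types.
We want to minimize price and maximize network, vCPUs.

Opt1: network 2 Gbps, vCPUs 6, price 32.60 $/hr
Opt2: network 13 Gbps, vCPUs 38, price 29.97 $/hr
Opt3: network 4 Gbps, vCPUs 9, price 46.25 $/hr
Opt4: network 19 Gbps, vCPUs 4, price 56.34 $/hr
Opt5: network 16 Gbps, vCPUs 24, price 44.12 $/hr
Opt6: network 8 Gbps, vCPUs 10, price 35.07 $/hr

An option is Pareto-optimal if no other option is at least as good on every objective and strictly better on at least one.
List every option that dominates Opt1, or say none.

Opt2

Opt2: network 13≥2, vCPUs 38≥6, price 29.97≤32.60 — dominates Opt1.
Others (Opt3, Opt4, Opt5, Opt6) are each worse than Opt1 on at least one objective.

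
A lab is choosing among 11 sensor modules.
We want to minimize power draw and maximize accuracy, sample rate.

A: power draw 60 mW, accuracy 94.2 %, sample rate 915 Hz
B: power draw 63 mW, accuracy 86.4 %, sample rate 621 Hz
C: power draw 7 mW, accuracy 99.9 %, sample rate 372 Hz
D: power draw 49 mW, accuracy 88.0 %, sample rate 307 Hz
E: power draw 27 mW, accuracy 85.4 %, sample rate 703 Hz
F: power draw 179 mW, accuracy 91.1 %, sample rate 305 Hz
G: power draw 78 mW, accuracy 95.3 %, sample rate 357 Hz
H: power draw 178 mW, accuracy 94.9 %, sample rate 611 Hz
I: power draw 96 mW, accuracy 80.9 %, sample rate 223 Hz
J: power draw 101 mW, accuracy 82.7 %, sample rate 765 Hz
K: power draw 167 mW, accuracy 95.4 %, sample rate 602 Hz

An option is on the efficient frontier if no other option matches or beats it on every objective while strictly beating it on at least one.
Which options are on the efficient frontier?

A, C, E, H, K

A: not dominated (best sample rate).
B: dominated by A (power draw 60≤63, accuracy 94.2≥86.4, sample rate 915≥621).
C: not dominated (best power draw).
D: dominated by C (power draw 7≤49, accuracy 99.9≥88.0, sample rate 372≥307).
E: not dominated.
F: dominated by A (power draw 60≤179, accuracy 94.2≥91.1, sample rate 915≥305).
G: dominated by C (power draw 7≤78, accuracy 99.9≥95.3, sample rate 372≥357).
H: not dominated.
I: dominated by A (power draw 60≤96, accuracy 94.2≥80.9, sample rate 915≥223).
J: dominated by A (power draw 60≤101, accuracy 94.2≥82.7, sample rate 915≥765).
K: not dominated.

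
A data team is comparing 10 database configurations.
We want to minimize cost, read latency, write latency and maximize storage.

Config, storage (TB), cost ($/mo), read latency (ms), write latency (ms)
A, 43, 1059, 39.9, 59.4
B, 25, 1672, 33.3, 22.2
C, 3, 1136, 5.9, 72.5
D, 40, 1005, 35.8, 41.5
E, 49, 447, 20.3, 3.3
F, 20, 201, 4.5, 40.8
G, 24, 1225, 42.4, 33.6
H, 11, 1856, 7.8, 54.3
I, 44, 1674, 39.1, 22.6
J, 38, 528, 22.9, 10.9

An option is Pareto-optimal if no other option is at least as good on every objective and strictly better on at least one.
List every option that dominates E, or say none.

none

A: worse on storage (43 vs 49).
B: worse on storage (25 vs 49).
C: worse on storage (3 vs 49).
D: worse on storage (40 vs 49).
F: worse on storage (20 vs 49).
G: worse on storage (24 vs 49).
H: worse on storage (11 vs 49).
I: worse on storage (44 vs 49).
J: worse on storage (38 vs 49).
No option dominates E.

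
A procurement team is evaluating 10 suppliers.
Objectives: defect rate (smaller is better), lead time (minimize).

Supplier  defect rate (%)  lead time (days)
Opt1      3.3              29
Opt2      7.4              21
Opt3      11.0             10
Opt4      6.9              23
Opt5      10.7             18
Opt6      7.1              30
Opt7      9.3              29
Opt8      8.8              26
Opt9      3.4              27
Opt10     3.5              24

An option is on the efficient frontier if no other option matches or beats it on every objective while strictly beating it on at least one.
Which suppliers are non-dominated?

Opt1, Opt2, Opt3, Opt4, Opt5, Opt9, Opt10

Opt1: not dominated (best defect rate).
Opt2: not dominated.
Opt3: not dominated (best lead time).
Opt4: not dominated.
Opt5: not dominated.
Opt6: dominated by Opt1 (defect rate 3.3≤7.1, lead time 29≤30).
Opt7: dominated by Opt1 (defect rate 3.3≤9.3, lead time 29≤29).
Opt8: dominated by Opt2 (defect rate 7.4≤8.8, lead time 21≤26).
Opt9: not dominated.
Opt10: not dominated.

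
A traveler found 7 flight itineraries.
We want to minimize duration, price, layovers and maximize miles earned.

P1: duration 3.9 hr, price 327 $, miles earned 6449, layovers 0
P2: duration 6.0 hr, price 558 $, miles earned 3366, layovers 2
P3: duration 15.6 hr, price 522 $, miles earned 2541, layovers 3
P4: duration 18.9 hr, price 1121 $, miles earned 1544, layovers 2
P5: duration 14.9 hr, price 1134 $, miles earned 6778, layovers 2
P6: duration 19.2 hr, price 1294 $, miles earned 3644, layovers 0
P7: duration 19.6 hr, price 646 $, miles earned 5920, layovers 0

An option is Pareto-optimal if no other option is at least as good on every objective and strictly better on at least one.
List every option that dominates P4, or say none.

P1, P2

P1: duration 3.9≤18.9, price 327≤1121, miles earned 6449≥1544, layovers 0≤2 — dominates P4.
P2: duration 6.0≤18.9, price 558≤1121, miles earned 3366≥1544, layovers 2≤2 — dominates P4.
Others (P3, P5, P6, P7) are each worse than P4 on at least one objective.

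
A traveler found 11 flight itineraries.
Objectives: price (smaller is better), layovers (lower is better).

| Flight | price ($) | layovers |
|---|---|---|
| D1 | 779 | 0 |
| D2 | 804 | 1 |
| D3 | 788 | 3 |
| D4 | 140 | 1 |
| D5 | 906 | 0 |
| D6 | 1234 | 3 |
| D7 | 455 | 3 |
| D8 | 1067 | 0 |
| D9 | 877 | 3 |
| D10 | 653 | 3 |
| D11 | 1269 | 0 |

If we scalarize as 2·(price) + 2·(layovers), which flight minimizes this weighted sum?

D1: 2·779 + 2·0 = 1558
D2: 2·804 + 2·1 = 1610
D3: 2·788 + 2·3 = 1582
D4: 2·140 + 2·1 = 282
D5: 2·906 + 2·0 = 1812
D6: 2·1234 + 2·3 = 2474
D7: 2·455 + 2·3 = 916
D8: 2·1067 + 2·0 = 2134
D9: 2·877 + 2·3 = 1760
D10: 2·653 + 2·3 = 1312
D11: 2·1269 + 2·0 = 2538
Lowest: D4 at 282.

D4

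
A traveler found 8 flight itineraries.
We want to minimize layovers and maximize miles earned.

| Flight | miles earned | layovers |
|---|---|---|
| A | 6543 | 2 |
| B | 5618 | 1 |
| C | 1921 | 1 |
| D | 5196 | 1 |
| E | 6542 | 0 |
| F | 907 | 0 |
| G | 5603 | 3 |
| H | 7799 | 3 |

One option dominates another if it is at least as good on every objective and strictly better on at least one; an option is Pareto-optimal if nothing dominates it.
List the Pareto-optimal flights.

A, E, H

A: not dominated.
B: dominated by E (miles earned 6542≥5618, layovers 0≤1).
C: dominated by B (miles earned 5618≥1921, layovers 1≤1).
D: dominated by B (miles earned 5618≥5196, layovers 1≤1).
E: not dominated.
F: dominated by E (miles earned 6542≥907, layovers 0≤0).
G: dominated by A (miles earned 6543≥5603, layovers 2≤3).
H: not dominated (best miles earned).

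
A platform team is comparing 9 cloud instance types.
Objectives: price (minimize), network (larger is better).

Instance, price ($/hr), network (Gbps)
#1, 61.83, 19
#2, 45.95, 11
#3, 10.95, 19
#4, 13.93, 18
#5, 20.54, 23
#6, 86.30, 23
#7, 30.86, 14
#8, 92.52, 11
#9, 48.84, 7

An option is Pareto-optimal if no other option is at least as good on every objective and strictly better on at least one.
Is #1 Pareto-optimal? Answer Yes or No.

No

#3 vs #1: price 10.95≤61.83, network 19≥19 — #3 is at least as good on every objective and strictly better on at least one, so #3 dominates #1.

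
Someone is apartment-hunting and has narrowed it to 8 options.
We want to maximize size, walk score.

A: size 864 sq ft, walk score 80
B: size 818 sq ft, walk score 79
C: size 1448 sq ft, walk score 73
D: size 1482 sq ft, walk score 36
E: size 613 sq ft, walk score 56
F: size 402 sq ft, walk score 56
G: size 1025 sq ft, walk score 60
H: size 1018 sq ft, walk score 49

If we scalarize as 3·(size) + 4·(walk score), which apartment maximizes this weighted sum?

C

A: 3·864 + 4·80 = 2912
B: 3·818 + 4·79 = 2770
C: 3·1448 + 4·73 = 4636
D: 3·1482 + 4·36 = 4590
E: 3·613 + 4·56 = 2063
F: 3·402 + 4·56 = 1430
G: 3·1025 + 4·60 = 3315
H: 3·1018 + 4·49 = 3250
Highest: C at 4636.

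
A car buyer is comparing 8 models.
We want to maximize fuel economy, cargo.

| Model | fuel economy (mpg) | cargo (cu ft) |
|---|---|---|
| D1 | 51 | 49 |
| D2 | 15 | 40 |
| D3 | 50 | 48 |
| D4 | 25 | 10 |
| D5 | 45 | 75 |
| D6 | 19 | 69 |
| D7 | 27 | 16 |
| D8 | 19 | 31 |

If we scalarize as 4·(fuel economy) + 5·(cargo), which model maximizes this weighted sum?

D5

D1: 4·51 + 5·49 = 449
D2: 4·15 + 5·40 = 260
D3: 4·50 + 5·48 = 440
D4: 4·25 + 5·10 = 150
D5: 4·45 + 5·75 = 555
D6: 4·19 + 5·69 = 421
D7: 4·27 + 5·16 = 188
D8: 4·19 + 5·31 = 231
Highest: D5 at 555.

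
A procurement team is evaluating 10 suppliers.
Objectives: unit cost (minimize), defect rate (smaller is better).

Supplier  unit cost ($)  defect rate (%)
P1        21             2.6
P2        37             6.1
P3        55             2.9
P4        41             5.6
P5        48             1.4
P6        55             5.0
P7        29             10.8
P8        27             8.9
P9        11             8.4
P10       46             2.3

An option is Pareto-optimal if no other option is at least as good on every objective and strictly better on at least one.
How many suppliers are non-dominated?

4

P1: not dominated.
P2: dominated by P1 (unit cost 21≤37, defect rate 2.6≤6.1).
P3: dominated by P1 (unit cost 21≤55, defect rate 2.6≤2.9).
P4: dominated by P1 (unit cost 21≤41, defect rate 2.6≤5.6).
P5: not dominated (best defect rate).
P6: dominated by P1 (unit cost 21≤55, defect rate 2.6≤5.0).
P7: dominated by P1 (unit cost 21≤29, defect rate 2.6≤10.8).
P8: dominated by P1 (unit cost 21≤27, defect rate 2.6≤8.9).
P9: not dominated (best unit cost).
P10: not dominated.
Pareto-optimal: P1, P5, P9, P10 → 4.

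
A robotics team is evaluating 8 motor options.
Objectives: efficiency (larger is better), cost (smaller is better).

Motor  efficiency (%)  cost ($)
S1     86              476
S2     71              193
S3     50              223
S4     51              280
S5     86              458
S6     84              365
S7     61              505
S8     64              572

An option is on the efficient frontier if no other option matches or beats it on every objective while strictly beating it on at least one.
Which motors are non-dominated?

S2, S5, S6

S1: dominated by S5 (efficiency 86≥86, cost 458≤476).
S2: not dominated (best cost).
S3: dominated by S2 (efficiency 71≥50, cost 193≤223).
S4: dominated by S2 (efficiency 71≥51, cost 193≤280).
S5: not dominated.
S6: not dominated.
S7: dominated by S1 (efficiency 86≥61, cost 476≤505).
S8: dominated by S1 (efficiency 86≥64, cost 476≤572).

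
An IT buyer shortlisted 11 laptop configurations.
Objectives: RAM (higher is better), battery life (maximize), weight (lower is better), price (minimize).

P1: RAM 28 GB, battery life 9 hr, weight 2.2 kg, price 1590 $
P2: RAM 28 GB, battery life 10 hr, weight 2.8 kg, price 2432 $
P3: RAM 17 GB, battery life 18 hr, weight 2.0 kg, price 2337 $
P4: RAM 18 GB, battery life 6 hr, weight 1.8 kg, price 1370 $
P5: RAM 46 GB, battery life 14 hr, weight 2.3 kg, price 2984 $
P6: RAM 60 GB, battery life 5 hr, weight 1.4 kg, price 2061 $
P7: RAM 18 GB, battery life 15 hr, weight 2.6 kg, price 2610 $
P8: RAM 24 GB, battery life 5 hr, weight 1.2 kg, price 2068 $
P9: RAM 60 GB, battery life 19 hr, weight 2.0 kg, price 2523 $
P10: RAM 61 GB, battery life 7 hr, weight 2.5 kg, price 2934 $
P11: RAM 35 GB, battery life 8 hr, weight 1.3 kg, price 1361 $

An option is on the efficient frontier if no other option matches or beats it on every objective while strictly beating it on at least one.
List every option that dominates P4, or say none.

P11: RAM 35≥18, battery life 8≥6, weight 1.3≤1.8, price 1361≤1370 — dominates P4.
Others (P1, P2, P3, P5, P6, P7, P8, P9, P10) are each worse than P4 on at least one objective.

P11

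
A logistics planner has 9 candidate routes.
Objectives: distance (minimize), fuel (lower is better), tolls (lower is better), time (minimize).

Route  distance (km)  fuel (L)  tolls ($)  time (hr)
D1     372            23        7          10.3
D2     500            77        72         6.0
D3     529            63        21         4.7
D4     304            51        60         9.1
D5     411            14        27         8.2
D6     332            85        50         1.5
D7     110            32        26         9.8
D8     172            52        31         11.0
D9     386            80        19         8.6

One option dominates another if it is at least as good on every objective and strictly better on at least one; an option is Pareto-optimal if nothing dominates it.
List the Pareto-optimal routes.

D1, D2, D3, D4, D5, D6, D7, D9

D1: not dominated (best tolls).
D2: not dominated.
D3: not dominated.
D4: not dominated.
D5: not dominated (best fuel).
D6: not dominated (best time).
D7: not dominated (best distance).
D8: dominated by D7 (distance 110≤172, fuel 32≤52, tolls 26≤31, time 9.8≤11.0).
D9: not dominated.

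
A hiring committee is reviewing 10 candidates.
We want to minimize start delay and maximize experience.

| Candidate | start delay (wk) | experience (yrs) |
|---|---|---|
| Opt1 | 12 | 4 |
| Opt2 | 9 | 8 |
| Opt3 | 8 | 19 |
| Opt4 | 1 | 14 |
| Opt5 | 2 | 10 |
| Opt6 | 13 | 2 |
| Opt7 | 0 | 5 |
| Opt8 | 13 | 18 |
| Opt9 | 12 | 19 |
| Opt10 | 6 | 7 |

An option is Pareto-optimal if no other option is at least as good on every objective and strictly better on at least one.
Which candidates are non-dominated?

Opt1: dominated by Opt2 (start delay 9≤12, experience 8≥4).
Opt2: dominated by Opt3 (start delay 8≤9, experience 19≥8).
Opt3: not dominated.
Opt4: not dominated.
Opt5: dominated by Opt4 (start delay 1≤2, experience 14≥10).
Opt6: dominated by Opt1 (start delay 12≤13, experience 4≥2).
Opt7: not dominated (best start delay).
Opt8: dominated by Opt3 (start delay 8≤13, experience 19≥18).
Opt9: dominated by Opt3 (start delay 8≤12, experience 19≥19).
Opt10: dominated by Opt4 (start delay 1≤6, experience 14≥7).

Opt3, Opt4, Opt7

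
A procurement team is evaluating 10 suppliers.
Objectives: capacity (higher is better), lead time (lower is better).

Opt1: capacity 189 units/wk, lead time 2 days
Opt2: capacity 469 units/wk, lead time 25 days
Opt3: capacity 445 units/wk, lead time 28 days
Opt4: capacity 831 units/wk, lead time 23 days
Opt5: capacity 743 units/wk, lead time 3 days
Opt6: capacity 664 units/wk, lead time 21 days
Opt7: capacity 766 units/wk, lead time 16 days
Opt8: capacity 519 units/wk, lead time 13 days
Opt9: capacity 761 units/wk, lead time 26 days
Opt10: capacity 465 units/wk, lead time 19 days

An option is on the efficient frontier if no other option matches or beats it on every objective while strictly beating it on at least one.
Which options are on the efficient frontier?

Opt1, Opt4, Opt5, Opt7

Opt1: not dominated (best lead time).
Opt2: dominated by Opt4 (capacity 831≥469, lead time 23≤25).
Opt3: dominated by Opt2 (capacity 469≥445, lead time 25≤28).
Opt4: not dominated (best capacity).
Opt5: not dominated.
Opt6: dominated by Opt5 (capacity 743≥664, lead time 3≤21).
Opt7: not dominated.
Opt8: dominated by Opt5 (capacity 743≥519, lead time 3≤13).
Opt9: dominated by Opt4 (capacity 831≥761, lead time 23≤26).
Opt10: dominated by Opt5 (capacity 743≥465, lead time 3≤19).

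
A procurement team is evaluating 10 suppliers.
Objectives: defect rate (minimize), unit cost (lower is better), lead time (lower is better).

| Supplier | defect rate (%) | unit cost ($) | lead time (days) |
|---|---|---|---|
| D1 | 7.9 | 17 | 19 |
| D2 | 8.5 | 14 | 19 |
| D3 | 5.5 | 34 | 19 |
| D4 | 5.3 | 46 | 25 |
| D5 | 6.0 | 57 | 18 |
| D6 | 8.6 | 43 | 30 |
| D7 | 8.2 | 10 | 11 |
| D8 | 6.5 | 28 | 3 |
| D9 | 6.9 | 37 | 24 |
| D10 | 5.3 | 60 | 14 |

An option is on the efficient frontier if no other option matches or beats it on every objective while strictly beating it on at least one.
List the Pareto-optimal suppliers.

D1: not dominated.
D2: dominated by D7 (defect rate 8.2≤8.5, unit cost 10≤14, lead time 11≤19).
D3: not dominated.
D4: not dominated.
D5: not dominated.
D6: dominated by D1 (defect rate 7.9≤8.6, unit cost 17≤43, lead time 19≤30).
D7: not dominated (best unit cost).
D8: not dominated (best lead time).
D9: dominated by D3 (defect rate 5.5≤6.9, unit cost 34≤37, lead time 19≤24).
D10: not dominated.

D1, D3, D4, D5, D7, D8, D10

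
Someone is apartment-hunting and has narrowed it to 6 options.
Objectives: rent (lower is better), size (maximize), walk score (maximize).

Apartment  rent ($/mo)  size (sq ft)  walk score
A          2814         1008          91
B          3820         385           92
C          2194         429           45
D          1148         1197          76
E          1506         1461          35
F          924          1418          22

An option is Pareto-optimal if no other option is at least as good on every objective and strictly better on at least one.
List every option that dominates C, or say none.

D

D: rent 1148≤2194, size 1197≥429, walk score 76≥45 — dominates C.
Others (A, B, E, F) are each worse than C on at least one objective.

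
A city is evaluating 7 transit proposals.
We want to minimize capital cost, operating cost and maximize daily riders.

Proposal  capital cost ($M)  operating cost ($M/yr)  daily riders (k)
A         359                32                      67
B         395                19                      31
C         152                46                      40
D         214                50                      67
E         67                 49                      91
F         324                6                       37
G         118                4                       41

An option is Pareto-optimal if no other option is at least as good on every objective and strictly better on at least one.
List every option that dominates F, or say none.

G

G: capital cost 118≤324, operating cost 4≤6, daily riders 41≥37 — dominates F.
Others (A, B, C, D, E) are each worse than F on at least one objective.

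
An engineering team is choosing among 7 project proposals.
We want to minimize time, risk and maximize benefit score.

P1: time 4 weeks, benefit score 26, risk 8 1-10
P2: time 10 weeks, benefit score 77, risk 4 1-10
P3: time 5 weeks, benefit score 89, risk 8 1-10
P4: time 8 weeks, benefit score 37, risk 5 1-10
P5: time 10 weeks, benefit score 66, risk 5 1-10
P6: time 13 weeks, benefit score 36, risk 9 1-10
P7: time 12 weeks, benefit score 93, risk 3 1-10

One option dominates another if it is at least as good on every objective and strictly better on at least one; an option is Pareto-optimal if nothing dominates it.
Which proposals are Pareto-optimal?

P1, P2, P3, P4, P7

P1: not dominated (best time).
P2: not dominated.
P3: not dominated.
P4: not dominated.
P5: dominated by P2 (time 10≤10, benefit score 77≥66, risk 4≤5).
P6: dominated by P2 (time 10≤13, benefit score 77≥36, risk 4≤9).
P7: not dominated (best benefit score).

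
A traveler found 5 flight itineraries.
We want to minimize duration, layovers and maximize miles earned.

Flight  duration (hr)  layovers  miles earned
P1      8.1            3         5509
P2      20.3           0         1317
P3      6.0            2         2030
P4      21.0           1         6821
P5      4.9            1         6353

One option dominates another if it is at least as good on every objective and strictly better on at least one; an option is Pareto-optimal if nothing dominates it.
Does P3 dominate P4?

No

P3 vs P4: P3 is worse on layovers (2 vs 1), so it does not dominate P4.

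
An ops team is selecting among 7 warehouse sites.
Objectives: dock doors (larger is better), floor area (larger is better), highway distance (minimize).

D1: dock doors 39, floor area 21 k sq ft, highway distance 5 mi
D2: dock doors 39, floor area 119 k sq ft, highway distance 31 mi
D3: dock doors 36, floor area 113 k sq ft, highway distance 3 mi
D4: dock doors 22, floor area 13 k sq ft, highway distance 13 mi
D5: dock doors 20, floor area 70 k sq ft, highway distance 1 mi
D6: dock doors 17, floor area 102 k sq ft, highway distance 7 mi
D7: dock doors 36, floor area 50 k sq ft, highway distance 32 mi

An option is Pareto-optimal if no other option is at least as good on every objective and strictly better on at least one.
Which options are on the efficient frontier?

D1, D2, D3, D5

D1: not dominated.
D2: not dominated (best floor area).
D3: not dominated.
D4: dominated by D1 (dock doors 39≥22, floor area 21≥13, highway distance 5≤13).
D5: not dominated (best highway distance).
D6: dominated by D3 (dock doors 36≥17, floor area 113≥102, highway distance 3≤7).
D7: dominated by D2 (dock doors 39≥36, floor area 119≥50, highway distance 31≤32).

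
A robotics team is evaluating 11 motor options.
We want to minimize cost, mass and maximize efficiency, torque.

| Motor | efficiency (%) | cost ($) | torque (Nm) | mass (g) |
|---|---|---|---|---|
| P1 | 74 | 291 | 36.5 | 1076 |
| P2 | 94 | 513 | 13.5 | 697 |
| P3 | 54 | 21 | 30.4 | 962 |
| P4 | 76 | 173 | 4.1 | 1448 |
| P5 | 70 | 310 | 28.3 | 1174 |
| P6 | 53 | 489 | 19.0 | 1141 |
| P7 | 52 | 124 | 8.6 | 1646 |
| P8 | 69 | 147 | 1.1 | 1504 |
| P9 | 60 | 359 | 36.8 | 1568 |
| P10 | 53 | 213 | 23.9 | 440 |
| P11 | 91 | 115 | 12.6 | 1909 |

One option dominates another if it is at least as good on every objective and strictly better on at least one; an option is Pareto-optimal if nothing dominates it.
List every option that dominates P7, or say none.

P3

P3: efficiency 54≥52, cost 21≤124, torque 30.4≥8.6, mass 962≤1646 — dominates P7.
Others (P1, P2, P4, P5, P6, P8, P9, P10, P11) are each worse than P7 on at least one objective.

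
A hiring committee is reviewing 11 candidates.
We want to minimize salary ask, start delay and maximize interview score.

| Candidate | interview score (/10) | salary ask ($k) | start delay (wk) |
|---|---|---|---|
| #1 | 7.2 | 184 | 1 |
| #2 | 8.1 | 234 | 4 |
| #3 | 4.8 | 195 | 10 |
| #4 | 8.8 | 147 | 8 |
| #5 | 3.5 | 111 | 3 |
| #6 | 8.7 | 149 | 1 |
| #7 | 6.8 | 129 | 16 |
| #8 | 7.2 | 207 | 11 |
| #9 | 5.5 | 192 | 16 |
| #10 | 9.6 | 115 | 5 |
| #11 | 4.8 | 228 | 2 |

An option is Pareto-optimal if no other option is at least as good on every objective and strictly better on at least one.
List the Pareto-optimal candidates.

#1: dominated by #6 (interview score 8.7≥7.2, salary ask 149≤184, start delay 1≤1).
#2: dominated by #6 (interview score 8.7≥8.1, salary ask 149≤234, start delay 1≤4).
#3: dominated by #1 (interview score 7.2≥4.8, salary ask 184≤195, start delay 1≤10).
#4: dominated by #10 (interview score 9.6≥8.8, salary ask 115≤147, start delay 5≤8).
#5: not dominated (best salary ask).
#6: not dominated.
#7: dominated by #10 (interview score 9.6≥6.8, salary ask 115≤129, start delay 5≤16).
#8: dominated by #1 (interview score 7.2≥7.2, salary ask 184≤207, start delay 1≤11).
#9: dominated by #1 (interview score 7.2≥5.5, salary ask 184≤192, start delay 1≤16).
#10: not dominated (best interview score).
#11: dominated by #1 (interview score 7.2≥4.8, salary ask 184≤228, start delay 1≤2).

#5, #6, #10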